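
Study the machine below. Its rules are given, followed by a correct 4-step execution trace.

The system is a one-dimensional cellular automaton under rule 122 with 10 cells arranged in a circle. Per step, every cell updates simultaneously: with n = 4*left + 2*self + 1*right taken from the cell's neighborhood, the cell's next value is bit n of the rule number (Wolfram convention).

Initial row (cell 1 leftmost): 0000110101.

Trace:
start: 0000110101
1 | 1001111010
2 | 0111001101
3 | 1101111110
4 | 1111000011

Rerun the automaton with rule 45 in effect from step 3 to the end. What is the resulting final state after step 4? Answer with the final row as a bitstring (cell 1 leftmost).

0001101110

(re-executing steps 3..4 under rule 45; state before step 3: 0111001101)
3 | 1100001011
4 | 0001101110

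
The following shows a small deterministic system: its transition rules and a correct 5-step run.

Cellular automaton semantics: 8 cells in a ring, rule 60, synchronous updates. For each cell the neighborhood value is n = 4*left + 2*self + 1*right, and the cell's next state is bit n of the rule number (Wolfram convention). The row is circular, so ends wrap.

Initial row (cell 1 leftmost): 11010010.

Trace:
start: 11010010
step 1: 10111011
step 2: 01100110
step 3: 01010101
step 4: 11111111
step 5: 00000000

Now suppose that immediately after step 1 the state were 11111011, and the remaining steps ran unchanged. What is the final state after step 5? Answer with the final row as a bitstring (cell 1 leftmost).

state after step 1 := 11111011
step 2: 00000110
step 3: 00000101
step 4: 10000111
step 5: 01000100

01000100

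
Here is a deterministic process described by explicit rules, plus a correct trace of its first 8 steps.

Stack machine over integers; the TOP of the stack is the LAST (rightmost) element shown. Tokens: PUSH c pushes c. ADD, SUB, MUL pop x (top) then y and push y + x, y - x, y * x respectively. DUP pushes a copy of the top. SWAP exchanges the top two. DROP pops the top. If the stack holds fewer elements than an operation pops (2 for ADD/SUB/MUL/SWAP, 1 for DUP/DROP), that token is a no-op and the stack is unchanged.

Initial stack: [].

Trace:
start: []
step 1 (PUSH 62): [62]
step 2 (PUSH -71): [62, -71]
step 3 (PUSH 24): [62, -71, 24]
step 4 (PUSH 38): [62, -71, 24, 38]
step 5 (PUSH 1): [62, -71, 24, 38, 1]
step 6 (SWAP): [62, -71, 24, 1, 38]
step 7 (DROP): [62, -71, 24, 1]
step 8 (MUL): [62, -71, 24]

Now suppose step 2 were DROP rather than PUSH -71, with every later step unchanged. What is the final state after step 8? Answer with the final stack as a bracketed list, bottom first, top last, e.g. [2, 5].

[24]

(re-executing from step 2 with the substitution; state before step 2: [62])
step 2 (DROP): []
step 3 (PUSH 24): [24]
step 4 (PUSH 38): [24, 38]
step 5 (PUSH 1): [24, 38, 1]
step 6 (SWAP): [24, 1, 38]
step 7 (DROP): [24, 1]
step 8 (MUL): [24]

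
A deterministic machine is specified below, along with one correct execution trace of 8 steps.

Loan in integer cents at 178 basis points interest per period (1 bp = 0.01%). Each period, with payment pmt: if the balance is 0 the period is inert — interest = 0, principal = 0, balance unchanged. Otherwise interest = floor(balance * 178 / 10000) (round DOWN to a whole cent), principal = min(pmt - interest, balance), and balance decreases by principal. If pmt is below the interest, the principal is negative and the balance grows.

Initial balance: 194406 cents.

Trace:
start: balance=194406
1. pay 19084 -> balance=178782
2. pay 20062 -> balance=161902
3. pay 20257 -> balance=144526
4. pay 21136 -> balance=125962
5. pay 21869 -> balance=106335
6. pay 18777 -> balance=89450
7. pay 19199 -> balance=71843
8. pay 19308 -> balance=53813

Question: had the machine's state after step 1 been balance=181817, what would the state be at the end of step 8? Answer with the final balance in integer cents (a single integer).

state after step 1 := balance=181817
2. pay 20062 -> balance=164991
3. pay 20257 -> balance=147670
4. pay 21136 -> balance=129162
5. pay 21869 -> balance=109592
6. pay 18777 -> balance=92765
7. pay 19199 -> balance=75217
8. pay 19308 -> balance=57247

57247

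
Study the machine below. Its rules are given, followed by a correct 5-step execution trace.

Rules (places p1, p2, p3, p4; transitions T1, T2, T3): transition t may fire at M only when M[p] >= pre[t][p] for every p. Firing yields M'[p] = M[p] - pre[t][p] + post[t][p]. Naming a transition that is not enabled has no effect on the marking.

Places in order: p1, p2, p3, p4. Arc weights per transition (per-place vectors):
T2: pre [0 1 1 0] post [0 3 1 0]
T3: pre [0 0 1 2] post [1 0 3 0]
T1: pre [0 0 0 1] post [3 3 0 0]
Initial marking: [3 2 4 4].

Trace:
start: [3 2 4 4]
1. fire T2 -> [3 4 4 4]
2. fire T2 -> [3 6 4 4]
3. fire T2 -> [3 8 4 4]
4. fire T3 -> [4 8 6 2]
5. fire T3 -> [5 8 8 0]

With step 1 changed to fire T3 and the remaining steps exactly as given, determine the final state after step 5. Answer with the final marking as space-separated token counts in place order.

(re-executing from step 1 with the substitution; state before step 1: [3 2 4 4])
1. fire T3 -> [4 2 6 2]
2. fire T2 -> [4 4 6 2]
3. fire T2 -> [4 6 6 2]
4. fire T3 -> [5 6 8 0]
5. fire T3 -> [5 6 8 0]

5 6 8 0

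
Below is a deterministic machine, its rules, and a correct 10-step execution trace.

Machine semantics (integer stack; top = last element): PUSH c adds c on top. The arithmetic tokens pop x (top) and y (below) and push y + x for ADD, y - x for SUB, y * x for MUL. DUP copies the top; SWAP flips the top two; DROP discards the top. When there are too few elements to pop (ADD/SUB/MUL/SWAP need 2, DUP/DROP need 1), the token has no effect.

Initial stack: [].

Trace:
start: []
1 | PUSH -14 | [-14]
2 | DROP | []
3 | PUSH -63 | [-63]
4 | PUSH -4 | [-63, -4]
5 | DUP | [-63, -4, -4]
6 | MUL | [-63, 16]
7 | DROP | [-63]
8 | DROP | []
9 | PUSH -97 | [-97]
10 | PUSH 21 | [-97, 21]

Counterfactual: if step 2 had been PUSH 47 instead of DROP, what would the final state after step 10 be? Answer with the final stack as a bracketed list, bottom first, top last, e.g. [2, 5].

[-14, 47, -97, 21]

(re-executing from step 2 with the substitution; state before step 2: [-14])
2 | PUSH 47 | [-14, 47]
3 | PUSH -63 | [-14, 47, -63]
4 | PUSH -4 | [-14, 47, -63, -4]
5 | DUP | [-14, 47, -63, -4, -4]
6 | MUL | [-14, 47, -63, 16]
7 | DROP | [-14, 47, -63]
8 | DROP | [-14, 47]
9 | PUSH -97 | [-14, 47, -97]
10 | PUSH 21 | [-14, 47, -97, 21]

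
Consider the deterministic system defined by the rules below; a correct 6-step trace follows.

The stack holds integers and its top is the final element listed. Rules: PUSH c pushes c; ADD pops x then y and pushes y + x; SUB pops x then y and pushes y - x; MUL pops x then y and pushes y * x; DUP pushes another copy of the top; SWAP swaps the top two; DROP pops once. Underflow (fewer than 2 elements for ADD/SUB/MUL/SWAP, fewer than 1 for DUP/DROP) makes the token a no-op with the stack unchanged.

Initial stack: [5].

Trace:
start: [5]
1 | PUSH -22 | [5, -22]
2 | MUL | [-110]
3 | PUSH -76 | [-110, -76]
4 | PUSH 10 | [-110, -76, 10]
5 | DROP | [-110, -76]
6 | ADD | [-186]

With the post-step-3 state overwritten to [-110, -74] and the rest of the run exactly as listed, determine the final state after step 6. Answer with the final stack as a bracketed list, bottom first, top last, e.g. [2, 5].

state after step 3 := [-110, -74]
4 | PUSH 10 | [-110, -74, 10]
5 | DROP | [-110, -74]
6 | ADD | [-184]

[-184]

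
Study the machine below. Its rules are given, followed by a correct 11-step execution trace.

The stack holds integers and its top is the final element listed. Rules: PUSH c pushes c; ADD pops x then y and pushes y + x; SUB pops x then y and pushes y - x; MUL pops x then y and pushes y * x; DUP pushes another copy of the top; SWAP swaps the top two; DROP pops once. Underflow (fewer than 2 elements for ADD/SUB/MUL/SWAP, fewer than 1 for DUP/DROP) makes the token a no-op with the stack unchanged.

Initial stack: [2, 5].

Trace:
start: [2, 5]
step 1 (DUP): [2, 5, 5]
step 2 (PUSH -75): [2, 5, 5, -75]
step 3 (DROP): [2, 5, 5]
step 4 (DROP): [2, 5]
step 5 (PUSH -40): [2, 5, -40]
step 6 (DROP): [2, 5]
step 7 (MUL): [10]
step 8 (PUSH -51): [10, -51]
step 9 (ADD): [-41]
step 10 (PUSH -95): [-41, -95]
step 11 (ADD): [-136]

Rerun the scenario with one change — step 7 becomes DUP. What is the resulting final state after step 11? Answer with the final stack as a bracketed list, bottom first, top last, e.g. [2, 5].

(re-executing from step 7 with the substitution; state before step 7: [2, 5])
step 7 (DUP): [2, 5, 5]
step 8 (PUSH -51): [2, 5, 5, -51]
step 9 (ADD): [2, 5, -46]
step 10 (PUSH -95): [2, 5, -46, -95]
step 11 (ADD): [2, 5, -141]

[2, 5, -141]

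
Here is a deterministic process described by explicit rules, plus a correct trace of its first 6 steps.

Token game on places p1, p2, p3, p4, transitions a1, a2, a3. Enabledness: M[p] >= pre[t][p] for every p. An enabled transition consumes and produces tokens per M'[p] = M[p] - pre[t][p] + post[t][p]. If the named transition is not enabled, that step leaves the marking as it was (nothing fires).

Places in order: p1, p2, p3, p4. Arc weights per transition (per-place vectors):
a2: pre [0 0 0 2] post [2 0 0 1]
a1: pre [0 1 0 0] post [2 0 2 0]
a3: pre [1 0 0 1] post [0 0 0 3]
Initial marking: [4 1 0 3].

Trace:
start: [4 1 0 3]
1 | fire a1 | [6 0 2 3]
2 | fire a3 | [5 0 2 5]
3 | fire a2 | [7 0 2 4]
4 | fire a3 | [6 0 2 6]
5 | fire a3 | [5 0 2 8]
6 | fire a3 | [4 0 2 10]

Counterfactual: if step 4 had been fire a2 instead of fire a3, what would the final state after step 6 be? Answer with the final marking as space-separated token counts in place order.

(re-executing from step 4 with the substitution; state before step 4: [7 0 2 4])
4 | fire a2 | [9 0 2 3]
5 | fire a3 | [8 0 2 5]
6 | fire a3 | [7 0 2 7]

7 0 2 7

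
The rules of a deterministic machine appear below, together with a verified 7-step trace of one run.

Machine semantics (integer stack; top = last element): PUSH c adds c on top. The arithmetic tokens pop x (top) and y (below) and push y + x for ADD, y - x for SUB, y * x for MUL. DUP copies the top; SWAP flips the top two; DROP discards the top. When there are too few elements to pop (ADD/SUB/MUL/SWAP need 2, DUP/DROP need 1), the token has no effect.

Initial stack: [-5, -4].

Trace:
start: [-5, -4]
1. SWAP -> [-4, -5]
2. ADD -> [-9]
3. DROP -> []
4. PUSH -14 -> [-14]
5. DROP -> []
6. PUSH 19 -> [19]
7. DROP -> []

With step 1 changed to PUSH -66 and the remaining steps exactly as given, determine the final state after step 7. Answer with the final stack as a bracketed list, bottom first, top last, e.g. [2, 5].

(re-executing from step 1 with the substitution; state before step 1: [-5, -4])
1. PUSH -66 -> [-5, -4, -66]
2. ADD -> [-5, -70]
3. DROP -> [-5]
4. PUSH -14 -> [-5, -14]
5. DROP -> [-5]
6. PUSH 19 -> [-5, 19]
7. DROP -> [-5]

[-5]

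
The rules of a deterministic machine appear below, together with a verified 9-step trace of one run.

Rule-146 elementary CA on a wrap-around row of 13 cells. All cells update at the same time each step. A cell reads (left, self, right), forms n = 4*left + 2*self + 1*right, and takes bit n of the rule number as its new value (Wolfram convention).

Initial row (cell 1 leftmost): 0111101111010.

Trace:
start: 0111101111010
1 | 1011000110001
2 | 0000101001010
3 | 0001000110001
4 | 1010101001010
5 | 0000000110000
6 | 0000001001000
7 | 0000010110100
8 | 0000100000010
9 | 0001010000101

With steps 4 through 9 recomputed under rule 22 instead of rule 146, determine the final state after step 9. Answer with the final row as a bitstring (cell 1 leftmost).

1011101001011

(re-executing steps 4..9 under rule 22; state before step 4: 0001000110001)
4 | 1011101001011
5 | 0000001111000
6 | 0000010000100
7 | 0000111001110
8 | 0001000110001
9 | 1011101001011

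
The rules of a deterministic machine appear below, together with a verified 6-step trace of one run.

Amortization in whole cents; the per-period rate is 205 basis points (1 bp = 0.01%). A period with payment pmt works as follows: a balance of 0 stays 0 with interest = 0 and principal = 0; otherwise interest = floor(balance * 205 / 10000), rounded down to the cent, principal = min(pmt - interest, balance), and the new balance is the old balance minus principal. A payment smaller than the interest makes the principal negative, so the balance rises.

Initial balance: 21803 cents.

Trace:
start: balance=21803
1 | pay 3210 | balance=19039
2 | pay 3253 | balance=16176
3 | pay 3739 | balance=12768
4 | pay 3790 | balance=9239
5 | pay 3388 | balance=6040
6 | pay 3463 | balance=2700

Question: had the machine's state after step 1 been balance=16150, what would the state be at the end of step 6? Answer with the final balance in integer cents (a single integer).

0

state after step 1 := balance=16150
2 | pay 3253 | balance=13228
3 | pay 3739 | balance=9760
4 | pay 3790 | balance=6170
5 | pay 3388 | balance=2908
6 | pay 3463 | balance=0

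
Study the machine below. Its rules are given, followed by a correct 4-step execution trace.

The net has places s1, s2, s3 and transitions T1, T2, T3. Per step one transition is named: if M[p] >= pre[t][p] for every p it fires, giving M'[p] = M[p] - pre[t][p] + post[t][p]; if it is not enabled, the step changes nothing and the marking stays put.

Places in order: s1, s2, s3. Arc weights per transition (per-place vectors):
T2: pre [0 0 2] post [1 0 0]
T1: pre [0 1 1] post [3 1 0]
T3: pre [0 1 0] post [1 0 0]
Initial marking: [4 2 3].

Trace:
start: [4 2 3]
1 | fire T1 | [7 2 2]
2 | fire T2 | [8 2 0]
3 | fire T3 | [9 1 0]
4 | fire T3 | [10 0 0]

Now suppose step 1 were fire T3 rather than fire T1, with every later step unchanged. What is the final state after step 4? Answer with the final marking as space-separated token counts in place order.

7 0 1

(re-executing from step 1 with the substitution; state before step 1: [4 2 3])
1 | fire T3 | [5 1 3]
2 | fire T2 | [6 1 1]
3 | fire T3 | [7 0 1]
4 | fire T3 | [7 0 1]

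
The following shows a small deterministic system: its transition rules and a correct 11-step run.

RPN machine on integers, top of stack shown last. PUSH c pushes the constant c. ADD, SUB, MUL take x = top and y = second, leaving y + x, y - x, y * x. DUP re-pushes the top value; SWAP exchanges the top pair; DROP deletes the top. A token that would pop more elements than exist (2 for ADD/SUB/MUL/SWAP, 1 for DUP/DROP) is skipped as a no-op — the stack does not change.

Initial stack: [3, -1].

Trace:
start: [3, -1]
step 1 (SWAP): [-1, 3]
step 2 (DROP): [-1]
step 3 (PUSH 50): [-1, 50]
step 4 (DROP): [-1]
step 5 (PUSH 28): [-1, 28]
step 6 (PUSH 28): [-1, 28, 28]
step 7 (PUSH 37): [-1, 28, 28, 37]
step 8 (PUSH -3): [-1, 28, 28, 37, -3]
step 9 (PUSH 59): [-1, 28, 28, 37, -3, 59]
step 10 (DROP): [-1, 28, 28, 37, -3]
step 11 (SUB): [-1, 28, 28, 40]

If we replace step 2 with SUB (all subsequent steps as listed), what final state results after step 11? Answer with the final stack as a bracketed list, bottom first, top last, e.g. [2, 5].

[-4, 28, 28, 40]

(re-executing from step 2 with the substitution; state before step 2: [-1, 3])
step 2 (SUB): [-4]
step 3 (PUSH 50): [-4, 50]
step 4 (DROP): [-4]
step 5 (PUSH 28): [-4, 28]
step 6 (PUSH 28): [-4, 28, 28]
step 7 (PUSH 37): [-4, 28, 28, 37]
step 8 (PUSH -3): [-4, 28, 28, 37, -3]
step 9 (PUSH 59): [-4, 28, 28, 37, -3, 59]
step 10 (DROP): [-4, 28, 28, 37, -3]
step 11 (SUB): [-4, 28, 28, 40]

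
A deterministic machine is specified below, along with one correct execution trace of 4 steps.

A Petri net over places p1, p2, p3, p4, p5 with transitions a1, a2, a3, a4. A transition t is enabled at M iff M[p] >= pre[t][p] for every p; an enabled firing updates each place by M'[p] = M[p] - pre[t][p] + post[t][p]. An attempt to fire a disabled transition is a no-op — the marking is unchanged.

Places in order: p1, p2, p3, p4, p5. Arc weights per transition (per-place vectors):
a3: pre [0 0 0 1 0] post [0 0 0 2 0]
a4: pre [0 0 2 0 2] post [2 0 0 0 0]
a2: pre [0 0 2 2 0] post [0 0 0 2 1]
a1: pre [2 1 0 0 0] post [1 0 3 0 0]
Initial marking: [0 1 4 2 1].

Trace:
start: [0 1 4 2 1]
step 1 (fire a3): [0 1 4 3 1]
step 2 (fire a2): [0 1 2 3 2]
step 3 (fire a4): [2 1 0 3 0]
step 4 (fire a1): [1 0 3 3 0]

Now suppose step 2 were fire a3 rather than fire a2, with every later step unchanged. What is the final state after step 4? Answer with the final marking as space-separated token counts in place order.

(re-executing from step 2 with the substitution; state before step 2: [0 1 4 3 1])
step 2 (fire a3): [0 1 4 4 1]
step 3 (fire a4): [0 1 4 4 1]
step 4 (fire a1): [0 1 4 4 1]

0 1 4 4 1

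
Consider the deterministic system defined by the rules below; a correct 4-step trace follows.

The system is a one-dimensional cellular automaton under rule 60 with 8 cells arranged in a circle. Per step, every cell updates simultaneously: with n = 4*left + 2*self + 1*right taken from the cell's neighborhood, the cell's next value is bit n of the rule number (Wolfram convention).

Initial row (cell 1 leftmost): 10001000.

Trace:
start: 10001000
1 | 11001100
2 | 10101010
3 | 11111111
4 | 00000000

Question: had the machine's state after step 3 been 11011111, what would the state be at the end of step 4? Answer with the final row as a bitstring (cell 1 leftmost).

state after step 3 := 11011111
4 | 00110000

00110000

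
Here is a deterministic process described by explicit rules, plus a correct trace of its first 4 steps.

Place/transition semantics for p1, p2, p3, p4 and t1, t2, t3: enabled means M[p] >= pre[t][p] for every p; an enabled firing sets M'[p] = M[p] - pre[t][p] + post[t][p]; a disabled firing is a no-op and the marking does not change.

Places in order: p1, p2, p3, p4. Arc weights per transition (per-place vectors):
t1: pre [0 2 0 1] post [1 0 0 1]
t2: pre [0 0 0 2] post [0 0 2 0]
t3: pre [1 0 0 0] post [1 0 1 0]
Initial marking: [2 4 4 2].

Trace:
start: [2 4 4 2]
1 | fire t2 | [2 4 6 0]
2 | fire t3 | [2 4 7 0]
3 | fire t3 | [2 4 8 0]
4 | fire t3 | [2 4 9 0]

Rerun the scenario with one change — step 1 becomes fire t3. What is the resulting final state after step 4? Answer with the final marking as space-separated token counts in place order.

2 4 8 2

(re-executing from step 1 with the substitution; state before step 1: [2 4 4 2])
1 | fire t3 | [2 4 5 2]
2 | fire t3 | [2 4 6 2]
3 | fire t3 | [2 4 7 2]
4 | fire t3 | [2 4 8 2]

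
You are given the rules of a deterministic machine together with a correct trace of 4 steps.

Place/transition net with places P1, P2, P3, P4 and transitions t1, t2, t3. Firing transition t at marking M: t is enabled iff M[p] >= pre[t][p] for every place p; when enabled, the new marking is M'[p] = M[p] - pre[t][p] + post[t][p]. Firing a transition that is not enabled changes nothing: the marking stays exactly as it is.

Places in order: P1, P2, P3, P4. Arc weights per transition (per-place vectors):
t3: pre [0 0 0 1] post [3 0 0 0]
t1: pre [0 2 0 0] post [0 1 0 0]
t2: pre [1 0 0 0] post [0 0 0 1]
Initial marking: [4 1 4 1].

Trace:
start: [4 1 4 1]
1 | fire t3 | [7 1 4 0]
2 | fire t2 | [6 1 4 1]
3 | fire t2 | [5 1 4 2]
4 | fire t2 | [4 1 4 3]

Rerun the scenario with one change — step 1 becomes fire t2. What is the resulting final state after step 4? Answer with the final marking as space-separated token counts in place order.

(re-executing from step 1 with the substitution; state before step 1: [4 1 4 1])
1 | fire t2 | [3 1 4 2]
2 | fire t2 | [2 1 4 3]
3 | fire t2 | [1 1 4 4]
4 | fire t2 | [0 1 4 5]

0 1 4 5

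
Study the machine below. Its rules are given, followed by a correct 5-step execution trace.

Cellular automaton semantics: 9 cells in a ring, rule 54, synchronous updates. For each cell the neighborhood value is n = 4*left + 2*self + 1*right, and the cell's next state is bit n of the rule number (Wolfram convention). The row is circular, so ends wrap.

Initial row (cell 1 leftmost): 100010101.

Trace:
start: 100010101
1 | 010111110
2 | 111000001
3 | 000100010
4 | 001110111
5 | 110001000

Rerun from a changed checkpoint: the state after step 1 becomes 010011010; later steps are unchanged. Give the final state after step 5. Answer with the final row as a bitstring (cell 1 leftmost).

001111110

state after step 1 := 010011010
2 | 111100111
3 | 000011000
4 | 000100100
5 | 001111110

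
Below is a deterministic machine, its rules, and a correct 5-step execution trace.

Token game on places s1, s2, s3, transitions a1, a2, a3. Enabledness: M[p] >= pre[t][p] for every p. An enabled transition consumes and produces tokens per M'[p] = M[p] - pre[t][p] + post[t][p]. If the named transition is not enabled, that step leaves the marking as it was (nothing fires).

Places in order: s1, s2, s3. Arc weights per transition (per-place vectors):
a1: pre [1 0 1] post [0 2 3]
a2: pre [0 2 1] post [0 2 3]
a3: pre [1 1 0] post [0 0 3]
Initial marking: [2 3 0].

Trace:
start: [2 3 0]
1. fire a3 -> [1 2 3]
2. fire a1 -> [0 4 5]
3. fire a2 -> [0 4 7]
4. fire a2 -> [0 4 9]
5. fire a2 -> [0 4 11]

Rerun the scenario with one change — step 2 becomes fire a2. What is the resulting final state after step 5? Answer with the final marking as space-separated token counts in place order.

1 2 11

(re-executing from step 2 with the substitution; state before step 2: [1 2 3])
2. fire a2 -> [1 2 5]
3. fire a2 -> [1 2 7]
4. fire a2 -> [1 2 9]
5. fire a2 -> [1 2 11]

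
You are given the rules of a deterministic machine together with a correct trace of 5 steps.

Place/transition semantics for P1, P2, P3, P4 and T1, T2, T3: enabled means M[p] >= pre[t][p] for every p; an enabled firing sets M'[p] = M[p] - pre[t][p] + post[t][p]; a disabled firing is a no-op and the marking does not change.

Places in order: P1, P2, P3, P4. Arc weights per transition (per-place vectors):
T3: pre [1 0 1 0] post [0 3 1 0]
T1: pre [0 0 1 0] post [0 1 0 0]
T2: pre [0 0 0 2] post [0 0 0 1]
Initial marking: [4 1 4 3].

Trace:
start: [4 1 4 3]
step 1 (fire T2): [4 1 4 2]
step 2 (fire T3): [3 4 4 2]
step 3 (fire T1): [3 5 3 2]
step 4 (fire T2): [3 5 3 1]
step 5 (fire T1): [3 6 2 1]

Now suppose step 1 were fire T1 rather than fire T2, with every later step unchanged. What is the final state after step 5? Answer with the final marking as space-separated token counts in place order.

(re-executing from step 1 with the substitution; state before step 1: [4 1 4 3])
step 1 (fire T1): [4 2 3 3]
step 2 (fire T3): [3 5 3 3]
step 3 (fire T1): [3 6 2 3]
step 4 (fire T2): [3 6 2 2]
step 5 (fire T1): [3 7 1 2]

3 7 1 2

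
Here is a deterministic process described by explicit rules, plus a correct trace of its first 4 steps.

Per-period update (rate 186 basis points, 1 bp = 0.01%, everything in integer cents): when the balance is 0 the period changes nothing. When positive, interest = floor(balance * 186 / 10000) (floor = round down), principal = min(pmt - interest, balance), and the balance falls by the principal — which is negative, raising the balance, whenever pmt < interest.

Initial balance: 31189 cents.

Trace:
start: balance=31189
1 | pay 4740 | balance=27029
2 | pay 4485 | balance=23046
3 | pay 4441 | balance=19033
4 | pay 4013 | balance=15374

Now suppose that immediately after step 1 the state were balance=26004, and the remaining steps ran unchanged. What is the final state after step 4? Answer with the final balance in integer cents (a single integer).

14291

state after step 1 := balance=26004
2 | pay 4485 | balance=22002
3 | pay 4441 | balance=17970
4 | pay 4013 | balance=14291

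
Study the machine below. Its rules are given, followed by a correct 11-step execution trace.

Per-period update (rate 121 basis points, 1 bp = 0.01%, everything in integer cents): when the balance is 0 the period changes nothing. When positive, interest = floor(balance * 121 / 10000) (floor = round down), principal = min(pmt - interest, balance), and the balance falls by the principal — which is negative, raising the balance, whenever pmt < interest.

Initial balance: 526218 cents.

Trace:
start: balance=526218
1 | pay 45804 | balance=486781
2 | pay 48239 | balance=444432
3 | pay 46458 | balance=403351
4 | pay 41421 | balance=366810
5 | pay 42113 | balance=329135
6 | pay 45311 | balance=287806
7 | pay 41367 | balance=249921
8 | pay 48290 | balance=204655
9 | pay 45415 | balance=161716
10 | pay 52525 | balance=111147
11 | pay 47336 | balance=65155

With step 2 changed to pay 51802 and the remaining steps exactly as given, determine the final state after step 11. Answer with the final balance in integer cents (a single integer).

(re-executing from step 2 with the substitution; state before step 2: balance=486781)
2 | pay 51802 | balance=440869
3 | pay 46458 | balance=399745
4 | pay 41421 | balance=363160
5 | pay 42113 | balance=325441
6 | pay 45311 | balance=284067
7 | pay 41367 | balance=246137
8 | pay 48290 | balance=200825
9 | pay 45415 | balance=157839
10 | pay 52525 | balance=107223
11 | pay 47336 | balance=61184

61184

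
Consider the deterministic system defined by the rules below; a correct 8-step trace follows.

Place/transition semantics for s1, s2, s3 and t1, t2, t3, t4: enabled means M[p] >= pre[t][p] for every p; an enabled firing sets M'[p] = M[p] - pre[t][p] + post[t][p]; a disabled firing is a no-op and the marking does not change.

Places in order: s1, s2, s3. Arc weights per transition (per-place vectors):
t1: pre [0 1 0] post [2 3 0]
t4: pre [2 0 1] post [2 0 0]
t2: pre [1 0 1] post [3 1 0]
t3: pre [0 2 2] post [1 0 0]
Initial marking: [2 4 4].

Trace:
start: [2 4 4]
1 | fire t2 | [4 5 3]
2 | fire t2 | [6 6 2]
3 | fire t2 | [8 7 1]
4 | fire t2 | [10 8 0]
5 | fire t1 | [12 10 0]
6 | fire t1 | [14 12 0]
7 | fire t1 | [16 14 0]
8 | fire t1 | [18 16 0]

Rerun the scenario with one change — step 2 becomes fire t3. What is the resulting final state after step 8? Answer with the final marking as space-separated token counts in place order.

15 12 0

(re-executing from step 2 with the substitution; state before step 2: [4 5 3])
2 | fire t3 | [5 3 1]
3 | fire t2 | [7 4 0]
4 | fire t2 | [7 4 0]
5 | fire t1 | [9 6 0]
6 | fire t1 | [11 8 0]
7 | fire t1 | [13 10 0]
8 | fire t1 | [15 12 0]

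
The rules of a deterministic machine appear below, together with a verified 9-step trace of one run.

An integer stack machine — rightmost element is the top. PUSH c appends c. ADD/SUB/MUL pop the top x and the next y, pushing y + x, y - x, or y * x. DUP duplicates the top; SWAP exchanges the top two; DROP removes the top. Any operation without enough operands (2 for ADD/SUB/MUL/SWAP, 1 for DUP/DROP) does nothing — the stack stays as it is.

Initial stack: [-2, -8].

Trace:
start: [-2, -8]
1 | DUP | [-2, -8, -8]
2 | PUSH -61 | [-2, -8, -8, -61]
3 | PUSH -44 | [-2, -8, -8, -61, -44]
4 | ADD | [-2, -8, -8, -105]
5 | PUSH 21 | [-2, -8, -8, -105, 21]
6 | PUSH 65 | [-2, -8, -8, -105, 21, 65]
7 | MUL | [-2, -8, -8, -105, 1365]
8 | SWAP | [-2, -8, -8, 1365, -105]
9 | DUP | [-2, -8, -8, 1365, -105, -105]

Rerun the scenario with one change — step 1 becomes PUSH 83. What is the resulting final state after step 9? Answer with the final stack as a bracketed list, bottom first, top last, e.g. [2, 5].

(re-executing from step 1 with the substitution; state before step 1: [-2, -8])
1 | PUSH 83 | [-2, -8, 83]
2 | PUSH -61 | [-2, -8, 83, -61]
3 | PUSH -44 | [-2, -8, 83, -61, -44]
4 | ADD | [-2, -8, 83, -105]
5 | PUSH 21 | [-2, -8, 83, -105, 21]
6 | PUSH 65 | [-2, -8, 83, -105, 21, 65]
7 | MUL | [-2, -8, 83, -105, 1365]
8 | SWAP | [-2, -8, 83, 1365, -105]
9 | DUP | [-2, -8, 83, 1365, -105, -105]

[-2, -8, 83, 1365, -105, -105]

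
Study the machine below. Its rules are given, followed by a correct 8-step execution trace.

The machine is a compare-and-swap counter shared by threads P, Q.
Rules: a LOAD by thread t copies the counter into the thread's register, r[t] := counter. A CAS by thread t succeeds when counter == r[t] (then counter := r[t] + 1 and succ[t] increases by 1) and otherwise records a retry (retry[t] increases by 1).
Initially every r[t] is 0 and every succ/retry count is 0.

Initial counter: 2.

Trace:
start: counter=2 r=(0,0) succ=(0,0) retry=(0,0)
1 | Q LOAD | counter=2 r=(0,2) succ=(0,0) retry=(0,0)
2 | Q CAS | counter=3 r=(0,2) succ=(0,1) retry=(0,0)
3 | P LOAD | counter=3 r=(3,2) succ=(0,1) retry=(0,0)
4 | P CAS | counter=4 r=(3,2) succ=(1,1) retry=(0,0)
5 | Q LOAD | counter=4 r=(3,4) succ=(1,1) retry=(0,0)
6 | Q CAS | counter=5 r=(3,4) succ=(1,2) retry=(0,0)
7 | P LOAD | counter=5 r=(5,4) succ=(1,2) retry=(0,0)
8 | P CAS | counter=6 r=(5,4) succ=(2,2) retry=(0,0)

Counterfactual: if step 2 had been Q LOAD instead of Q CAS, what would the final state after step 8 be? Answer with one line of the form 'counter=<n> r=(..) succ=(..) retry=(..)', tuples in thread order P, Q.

counter=5 r=(4,3) succ=(2,1) retry=(0,0)

(re-executing from step 2 with the substitution; state before step 2: counter=2 r=(0,2) succ=(0,0) retry=(0,0))
2 | Q LOAD | counter=2 r=(0,2) succ=(0,0) retry=(0,0)
3 | P LOAD | counter=2 r=(2,2) succ=(0,0) retry=(0,0)
4 | P CAS | counter=3 r=(2,2) succ=(1,0) retry=(0,0)
5 | Q LOAD | counter=3 r=(2,3) succ=(1,0) retry=(0,0)
6 | Q CAS | counter=4 r=(2,3) succ=(1,1) retry=(0,0)
7 | P LOAD | counter=4 r=(4,3) succ=(1,1) retry=(0,0)
8 | P CAS | counter=5 r=(4,3) succ=(2,1) retry=(0,0)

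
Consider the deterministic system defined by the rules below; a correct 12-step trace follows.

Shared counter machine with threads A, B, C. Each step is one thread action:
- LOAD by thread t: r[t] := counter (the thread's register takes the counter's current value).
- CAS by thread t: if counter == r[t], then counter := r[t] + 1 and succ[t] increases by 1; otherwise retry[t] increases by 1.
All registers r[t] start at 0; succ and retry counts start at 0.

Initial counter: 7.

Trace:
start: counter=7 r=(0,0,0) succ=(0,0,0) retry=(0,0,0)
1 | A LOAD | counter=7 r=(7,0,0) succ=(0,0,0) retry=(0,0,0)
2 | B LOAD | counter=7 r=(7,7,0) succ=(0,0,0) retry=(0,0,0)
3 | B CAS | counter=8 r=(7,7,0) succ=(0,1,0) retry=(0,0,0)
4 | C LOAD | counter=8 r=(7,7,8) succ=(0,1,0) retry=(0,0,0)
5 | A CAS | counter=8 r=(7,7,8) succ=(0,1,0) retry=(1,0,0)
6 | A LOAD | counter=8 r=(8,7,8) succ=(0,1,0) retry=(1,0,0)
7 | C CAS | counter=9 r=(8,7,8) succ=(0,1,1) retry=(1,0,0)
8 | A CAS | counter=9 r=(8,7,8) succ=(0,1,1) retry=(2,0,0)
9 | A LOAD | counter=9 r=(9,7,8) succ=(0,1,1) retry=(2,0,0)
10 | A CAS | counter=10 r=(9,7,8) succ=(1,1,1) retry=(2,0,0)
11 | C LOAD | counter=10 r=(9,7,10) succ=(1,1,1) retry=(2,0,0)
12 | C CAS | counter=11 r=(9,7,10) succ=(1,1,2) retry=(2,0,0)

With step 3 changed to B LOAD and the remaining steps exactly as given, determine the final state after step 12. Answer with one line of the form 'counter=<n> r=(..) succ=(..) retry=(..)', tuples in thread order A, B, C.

(re-executing from step 3 with the substitution; state before step 3: counter=7 r=(7,7,0) succ=(0,0,0) retry=(0,0,0))
3 | B LOAD | counter=7 r=(7,7,0) succ=(0,0,0) retry=(0,0,0)
4 | C LOAD | counter=7 r=(7,7,7) succ=(0,0,0) retry=(0,0,0)
5 | A CAS | counter=8 r=(7,7,7) succ=(1,0,0) retry=(0,0,0)
6 | A LOAD | counter=8 r=(8,7,7) succ=(1,0,0) retry=(0,0,0)
7 | C CAS | counter=8 r=(8,7,7) succ=(1,0,0) retry=(0,0,1)
8 | A CAS | counter=9 r=(8,7,7) succ=(2,0,0) retry=(0,0,1)
9 | A LOAD | counter=9 r=(9,7,7) succ=(2,0,0) retry=(0,0,1)
10 | A CAS | counter=10 r=(9,7,7) succ=(3,0,0) retry=(0,0,1)
11 | C LOAD | counter=10 r=(9,7,10) succ=(3,0,0) retry=(0,0,1)
12 | C CAS | counter=11 r=(9,7,10) succ=(3,0,1) retry=(0,0,1)

counter=11 r=(9,7,10) succ=(3,0,1) retry=(0,0,1)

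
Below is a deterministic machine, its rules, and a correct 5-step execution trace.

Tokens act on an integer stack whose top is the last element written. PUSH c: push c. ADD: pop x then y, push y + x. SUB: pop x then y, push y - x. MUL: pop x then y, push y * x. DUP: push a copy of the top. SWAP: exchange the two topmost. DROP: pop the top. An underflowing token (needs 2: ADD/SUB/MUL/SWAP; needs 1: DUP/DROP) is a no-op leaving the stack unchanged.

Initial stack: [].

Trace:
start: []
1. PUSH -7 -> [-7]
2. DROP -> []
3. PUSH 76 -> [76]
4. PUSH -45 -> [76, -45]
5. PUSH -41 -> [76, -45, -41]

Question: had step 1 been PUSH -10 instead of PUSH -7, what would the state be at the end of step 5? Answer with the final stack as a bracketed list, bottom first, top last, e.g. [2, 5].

[76, -45, -41]

(re-executing from step 1 with the substitution; state before step 1: [])
1. PUSH -10 -> [-10]
2. DROP -> []
3. PUSH 76 -> [76]
4. PUSH -45 -> [76, -45]
5. PUSH -41 -> [76, -45, -41]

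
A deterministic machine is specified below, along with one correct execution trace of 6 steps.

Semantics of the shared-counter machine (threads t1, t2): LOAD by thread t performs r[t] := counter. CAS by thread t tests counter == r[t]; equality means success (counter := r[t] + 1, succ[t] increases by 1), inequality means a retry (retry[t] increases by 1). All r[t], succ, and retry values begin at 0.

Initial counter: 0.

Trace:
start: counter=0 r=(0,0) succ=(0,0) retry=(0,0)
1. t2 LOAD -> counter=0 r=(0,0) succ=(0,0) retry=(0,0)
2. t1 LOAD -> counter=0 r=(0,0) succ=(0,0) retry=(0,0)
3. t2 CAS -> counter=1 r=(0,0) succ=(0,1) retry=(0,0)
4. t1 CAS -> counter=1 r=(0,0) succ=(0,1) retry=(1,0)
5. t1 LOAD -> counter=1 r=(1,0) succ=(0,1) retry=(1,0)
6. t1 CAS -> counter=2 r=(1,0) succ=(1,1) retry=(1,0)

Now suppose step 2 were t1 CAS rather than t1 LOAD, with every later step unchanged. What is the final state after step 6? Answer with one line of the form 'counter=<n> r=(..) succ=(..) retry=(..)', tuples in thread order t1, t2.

(re-executing from step 2 with the substitution; state before step 2: counter=0 r=(0,0) succ=(0,0) retry=(0,0))
2. t1 CAS -> counter=1 r=(0,0) succ=(1,0) retry=(0,0)
3. t2 CAS -> counter=1 r=(0,0) succ=(1,0) retry=(0,1)
4. t1 CAS -> counter=1 r=(0,0) succ=(1,0) retry=(1,1)
5. t1 LOAD -> counter=1 r=(1,0) succ=(1,0) retry=(1,1)
6. t1 CAS -> counter=2 r=(1,0) succ=(2,0) retry=(1,1)

counter=2 r=(1,0) succ=(2,0) retry=(1,1)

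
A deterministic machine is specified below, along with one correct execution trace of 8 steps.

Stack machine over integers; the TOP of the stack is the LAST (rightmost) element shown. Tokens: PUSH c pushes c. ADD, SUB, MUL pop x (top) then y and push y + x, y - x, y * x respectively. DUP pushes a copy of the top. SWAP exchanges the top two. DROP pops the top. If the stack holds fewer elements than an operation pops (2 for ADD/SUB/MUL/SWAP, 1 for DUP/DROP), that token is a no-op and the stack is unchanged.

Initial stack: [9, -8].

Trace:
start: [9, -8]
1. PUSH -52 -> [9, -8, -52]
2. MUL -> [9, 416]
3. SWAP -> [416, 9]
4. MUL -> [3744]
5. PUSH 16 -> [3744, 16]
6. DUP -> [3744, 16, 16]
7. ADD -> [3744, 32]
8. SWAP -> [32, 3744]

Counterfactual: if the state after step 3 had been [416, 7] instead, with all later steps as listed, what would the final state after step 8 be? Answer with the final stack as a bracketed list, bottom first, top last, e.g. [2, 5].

[32, 2912]

state after step 3 := [416, 7]
4. MUL -> [2912]
5. PUSH 16 -> [2912, 16]
6. DUP -> [2912, 16, 16]
7. ADD -> [2912, 32]
8. SWAP -> [32, 2912]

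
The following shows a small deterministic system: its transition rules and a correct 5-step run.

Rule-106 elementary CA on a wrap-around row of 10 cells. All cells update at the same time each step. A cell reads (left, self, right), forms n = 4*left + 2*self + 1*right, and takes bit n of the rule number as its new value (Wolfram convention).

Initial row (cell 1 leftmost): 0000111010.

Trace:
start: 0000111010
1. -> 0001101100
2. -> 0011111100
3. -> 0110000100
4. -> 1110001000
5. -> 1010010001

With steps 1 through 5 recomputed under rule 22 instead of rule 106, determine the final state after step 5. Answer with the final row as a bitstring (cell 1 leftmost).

(re-executing steps 1..5 under rule 22; state before step 1: 0000111010)
1. -> 0001000011
2. -> 1011100100
3. -> 1000011111
4. -> 0100100000
5. -> 1111110000

1111110000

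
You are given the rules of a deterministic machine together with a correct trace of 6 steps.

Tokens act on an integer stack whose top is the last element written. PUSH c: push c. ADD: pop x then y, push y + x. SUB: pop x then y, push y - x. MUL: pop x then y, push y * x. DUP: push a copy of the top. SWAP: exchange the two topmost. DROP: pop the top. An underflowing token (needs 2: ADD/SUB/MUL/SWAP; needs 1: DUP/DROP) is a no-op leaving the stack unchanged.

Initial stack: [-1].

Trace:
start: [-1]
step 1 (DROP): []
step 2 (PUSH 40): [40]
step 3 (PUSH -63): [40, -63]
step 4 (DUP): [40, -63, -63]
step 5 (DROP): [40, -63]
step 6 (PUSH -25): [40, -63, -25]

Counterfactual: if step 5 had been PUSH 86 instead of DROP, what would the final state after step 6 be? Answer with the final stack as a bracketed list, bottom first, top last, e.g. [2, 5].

[40, -63, -63, 86, -25]

(re-executing from step 5 with the substitution; state before step 5: [40, -63, -63])
step 5 (PUSH 86): [40, -63, -63, 86]
step 6 (PUSH -25): [40, -63, -63, 86, -25]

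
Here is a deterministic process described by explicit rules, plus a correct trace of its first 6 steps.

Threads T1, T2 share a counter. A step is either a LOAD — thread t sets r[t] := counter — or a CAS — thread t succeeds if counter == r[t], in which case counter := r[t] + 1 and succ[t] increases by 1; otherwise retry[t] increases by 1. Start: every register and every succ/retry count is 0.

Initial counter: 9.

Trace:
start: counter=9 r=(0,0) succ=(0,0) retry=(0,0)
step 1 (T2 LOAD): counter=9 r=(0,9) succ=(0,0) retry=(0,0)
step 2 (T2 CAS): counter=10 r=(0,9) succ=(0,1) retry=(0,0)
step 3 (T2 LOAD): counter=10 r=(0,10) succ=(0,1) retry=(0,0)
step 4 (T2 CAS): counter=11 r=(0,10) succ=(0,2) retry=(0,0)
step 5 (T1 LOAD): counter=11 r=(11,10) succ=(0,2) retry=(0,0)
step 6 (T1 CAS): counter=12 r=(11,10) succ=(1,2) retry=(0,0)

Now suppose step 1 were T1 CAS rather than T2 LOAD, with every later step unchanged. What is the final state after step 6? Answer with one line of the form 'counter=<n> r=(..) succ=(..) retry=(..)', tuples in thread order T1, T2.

(re-executing from step 1 with the substitution; state before step 1: counter=9 r=(0,0) succ=(0,0) retry=(0,0))
step 1 (T1 CAS): counter=9 r=(0,0) succ=(0,0) retry=(1,0)
step 2 (T2 CAS): counter=9 r=(0,0) succ=(0,0) retry=(1,1)
step 3 (T2 LOAD): counter=9 r=(0,9) succ=(0,0) retry=(1,1)
step 4 (T2 CAS): counter=10 r=(0,9) succ=(0,1) retry=(1,1)
step 5 (T1 LOAD): counter=10 r=(10,9) succ=(0,1) retry=(1,1)
step 6 (T1 CAS): counter=11 r=(10,9) succ=(1,1) retry=(1,1)

counter=11 r=(10,9) succ=(1,1) retry=(1,1)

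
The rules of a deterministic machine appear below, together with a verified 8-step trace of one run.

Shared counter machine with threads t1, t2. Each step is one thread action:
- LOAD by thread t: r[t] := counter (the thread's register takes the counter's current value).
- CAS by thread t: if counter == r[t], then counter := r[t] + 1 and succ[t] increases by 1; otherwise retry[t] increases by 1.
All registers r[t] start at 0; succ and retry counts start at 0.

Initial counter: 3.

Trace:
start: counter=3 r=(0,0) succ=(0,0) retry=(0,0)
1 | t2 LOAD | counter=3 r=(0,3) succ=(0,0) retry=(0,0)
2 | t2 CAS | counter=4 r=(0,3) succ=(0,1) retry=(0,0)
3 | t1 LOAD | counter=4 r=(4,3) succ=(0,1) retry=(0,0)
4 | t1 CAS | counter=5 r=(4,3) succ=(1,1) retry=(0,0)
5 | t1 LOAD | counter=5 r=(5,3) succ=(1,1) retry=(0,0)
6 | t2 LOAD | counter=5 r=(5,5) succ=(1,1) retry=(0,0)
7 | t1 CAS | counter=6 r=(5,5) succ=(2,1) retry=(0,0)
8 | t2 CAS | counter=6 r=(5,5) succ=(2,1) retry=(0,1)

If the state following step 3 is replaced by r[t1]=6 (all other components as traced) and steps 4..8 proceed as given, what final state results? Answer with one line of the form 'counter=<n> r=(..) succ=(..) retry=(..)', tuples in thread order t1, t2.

counter=5 r=(4,4) succ=(1,1) retry=(1,1)

state after step 3 := counter=4 r=(6,3) succ=(0,1) retry=(0,0)
4 | t1 CAS | counter=4 r=(6,3) succ=(0,1) retry=(1,0)
5 | t1 LOAD | counter=4 r=(4,3) succ=(0,1) retry=(1,0)
6 | t2 LOAD | counter=4 r=(4,4) succ=(0,1) retry=(1,0)
7 | t1 CAS | counter=5 r=(4,4) succ=(1,1) retry=(1,0)
8 | t2 CAS | counter=5 r=(4,4) succ=(1,1) retry=(1,1)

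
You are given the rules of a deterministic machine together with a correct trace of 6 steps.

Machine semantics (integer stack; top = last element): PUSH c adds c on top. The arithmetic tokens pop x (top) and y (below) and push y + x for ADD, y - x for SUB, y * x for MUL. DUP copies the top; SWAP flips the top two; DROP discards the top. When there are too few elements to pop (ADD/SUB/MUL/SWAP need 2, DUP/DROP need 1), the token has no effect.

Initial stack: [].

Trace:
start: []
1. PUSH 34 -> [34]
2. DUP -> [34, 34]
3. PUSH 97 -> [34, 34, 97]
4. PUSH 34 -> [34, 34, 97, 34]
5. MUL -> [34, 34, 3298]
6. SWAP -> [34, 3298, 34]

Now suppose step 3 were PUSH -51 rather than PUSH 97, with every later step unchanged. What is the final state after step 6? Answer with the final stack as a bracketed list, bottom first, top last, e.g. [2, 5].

[34, -1734, 34]

(re-executing from step 3 with the substitution; state before step 3: [34, 34])
3. PUSH -51 -> [34, 34, -51]
4. PUSH 34 -> [34, 34, -51, 34]
5. MUL -> [34, 34, -1734]
6. SWAP -> [34, -1734, 34]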